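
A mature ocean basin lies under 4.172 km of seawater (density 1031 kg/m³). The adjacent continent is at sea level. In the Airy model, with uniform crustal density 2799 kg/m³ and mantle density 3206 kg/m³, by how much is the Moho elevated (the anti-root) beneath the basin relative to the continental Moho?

Balancing pressure at the compensation depth: replacing crust with seawater at the top is compensated by replacing crust with mantle at the base: d (ρ_c − ρ_w) = a (ρ_m − ρ_c).
a = d (ρ_c − ρ_w)/(ρ_m − ρ_c) = 4.172 km × 1768/407 = 18.1 km.

18.1 km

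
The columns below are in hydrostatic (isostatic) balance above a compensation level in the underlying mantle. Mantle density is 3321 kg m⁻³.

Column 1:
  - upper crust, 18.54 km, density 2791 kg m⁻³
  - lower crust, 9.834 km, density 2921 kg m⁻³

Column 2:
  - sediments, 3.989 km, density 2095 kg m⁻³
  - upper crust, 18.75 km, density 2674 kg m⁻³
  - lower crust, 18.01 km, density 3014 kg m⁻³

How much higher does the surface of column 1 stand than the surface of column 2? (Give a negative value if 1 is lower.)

−2.65 km

For any compensation level in the mantle, the mantle terms cancel and isostasy reduces to e = (Σt_1 − Σt_2) − (Σ(ρt)_1 − Σ(ρt)_2) / ρ_m.
Σt_1 = 28.374 km; Σt_2 = 40.749 km; Σ(ρt)_1 = 80470.254; Σ(ρt)_2 = 112776.595 (in km·kg m⁻³).
e = (28.374 − 40.749) − (80470.254 − 112776.595) / 3321 = −2.65 km.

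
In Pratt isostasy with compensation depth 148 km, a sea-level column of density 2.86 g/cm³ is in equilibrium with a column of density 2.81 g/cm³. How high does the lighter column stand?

2.63 km

ρ_ref D = ρ (D + h) → h = D (ρ_ref − ρ)/ρ.
h = 148 km × (2.86 − 2.81)/2.81 = 2.63 km.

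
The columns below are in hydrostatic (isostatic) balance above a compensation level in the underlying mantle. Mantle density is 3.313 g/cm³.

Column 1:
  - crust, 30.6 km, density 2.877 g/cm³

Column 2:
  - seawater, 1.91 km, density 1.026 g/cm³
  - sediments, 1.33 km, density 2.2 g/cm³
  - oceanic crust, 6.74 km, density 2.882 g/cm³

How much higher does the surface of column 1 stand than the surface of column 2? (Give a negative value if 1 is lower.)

1.38 km

For any compensation level in the mantle, the mantle terms cancel and isostasy reduces to e = (Σt_1 − Σt_2) − (Σ(ρt)_1 − Σ(ρt)_2) / ρ_m.
Σt_1 = 30.6 km; Σt_2 = 9.98 km; Σ(ρt)_1 = 88.0362; Σ(ρt)_2 = 24.31034 (in km·g/cm³).
e = (30.6 − 9.98) − (88.0362 − 24.31034) / 3.313 = 1.38 km.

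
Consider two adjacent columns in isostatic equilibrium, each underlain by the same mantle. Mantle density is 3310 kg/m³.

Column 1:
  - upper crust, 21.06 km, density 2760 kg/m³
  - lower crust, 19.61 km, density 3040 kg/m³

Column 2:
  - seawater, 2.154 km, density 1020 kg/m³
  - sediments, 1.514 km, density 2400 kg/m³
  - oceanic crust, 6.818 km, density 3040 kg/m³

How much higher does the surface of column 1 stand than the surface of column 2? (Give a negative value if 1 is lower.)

For any compensation level in the mantle, the mantle terms cancel and isostasy reduces to e = (Σt_1 − Σt_2) − (Σ(ρt)_1 − Σ(ρt)_2) / ρ_m.
Σt_1 = 40.67 km; Σt_2 = 10.486 km; Σ(ρt)_1 = 117740; Σ(ρt)_2 = 26557.4 (in km·kg/m³).
e = (40.67 − 10.486) − (117740 − 26557.4) / 3310 = 2.64 km.

2.64 km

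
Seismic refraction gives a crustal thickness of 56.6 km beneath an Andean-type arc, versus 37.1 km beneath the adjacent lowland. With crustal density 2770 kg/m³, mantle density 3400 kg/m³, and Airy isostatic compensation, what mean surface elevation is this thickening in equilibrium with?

3.61 km

Excess crust Δ = 56.6 km − 37.1 km = 19.5 km, split between elevation h and root r with h + r = Δ.
Airy balance ρ_c h = (ρ_m − ρ_c) r gives r = h ρ_c/(ρ_m − ρ_c), so h (1 + ρ_c/(ρ_m − ρ_c)) = Δ, i.e. h = Δ (ρ_m − ρ_c)/ρ_m.
h = 19.5 km × 630/3400 = 3.61 km.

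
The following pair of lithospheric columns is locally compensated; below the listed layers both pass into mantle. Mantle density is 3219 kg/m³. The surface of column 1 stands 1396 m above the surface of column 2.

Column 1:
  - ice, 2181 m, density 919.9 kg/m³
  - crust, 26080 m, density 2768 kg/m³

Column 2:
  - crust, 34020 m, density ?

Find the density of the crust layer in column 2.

2860 kg/m³

Take the compensation level at the base of the deeper column (depth z_c below the surface of column 1) and equate Σ ρ_i t_i down to z_c; mantle fills any gap and the z_c terms cancel.
Column 1: 2181×919.9 + 26080×2768 + (z_c − 28261)×3219
Column 2: 1396×0 + 34020×ρ + (z_c − 1396 − 34020)×3219
The z_c×3219 term appears on both sides and cancels. Collect the known terms of each column as K = Σ(ρt)_known − 3219 × (depth of known layers): K_1 = 74195741.9 − 3219×28261 = −16776417.1; K_2 = 0 − 3219×(1396 + 34020) = −114004104.
Balance: K_1 = K_2 + 34020×ρ, so ρ = (K_1 − K_2)/34020 = 97227700/34020 = 2860 kg/m³.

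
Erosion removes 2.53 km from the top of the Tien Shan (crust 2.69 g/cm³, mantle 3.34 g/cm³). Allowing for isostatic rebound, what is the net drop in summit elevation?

0.492 km

Rebound u = e ρ_c/ρ_m = 2.53 km × 2.69/3.34 = 2.038 km.
Net surface drop = e − u = 2.53 km − 2.038 km = e (ρ_m − ρ_c)/ρ_m = 0.492 km.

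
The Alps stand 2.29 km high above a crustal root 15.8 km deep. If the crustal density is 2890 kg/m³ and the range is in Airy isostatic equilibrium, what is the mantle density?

Airy balance: ρ_c h = (ρ_m − ρ_c) r → ρ_m = ρ_c (1 + h/r).
ρ_m = 2890 × (1 + 2.29 km/15.8 km) = 3310 kg/m³.

3310 kg/m³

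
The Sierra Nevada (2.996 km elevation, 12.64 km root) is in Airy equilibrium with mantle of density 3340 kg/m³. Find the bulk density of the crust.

ρ_c h = (ρ_m − ρ_c) r → ρ_c (h + r) = ρ_m r → ρ_c = ρ_m r / (h + r).
ρ_c = 3340 × 12.64 km / (2.996 km + 12.64 km) = 2700 kg/m³.

2700 kg/m³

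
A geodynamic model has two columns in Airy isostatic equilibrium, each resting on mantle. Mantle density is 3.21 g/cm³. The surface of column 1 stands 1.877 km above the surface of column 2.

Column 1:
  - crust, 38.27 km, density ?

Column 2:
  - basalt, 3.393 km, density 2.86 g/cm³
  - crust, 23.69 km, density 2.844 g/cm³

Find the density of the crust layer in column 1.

2.79 g/cm³

Take the compensation level at the base of the deeper column (depth z_c below the surface of column 1) and equate Σ ρ_i t_i down to z_c; mantle fills any gap and the z_c terms cancel.
Column 1: 38.27×ρ + (z_c − 38.27)×3.21
Column 2: 1.877×0 + 3.393×2.86 + 23.69×2.844 + (z_c − 1.877 − 27.083)×3.21
The z_c×3.21 term appears on both sides and cancels. Collect the known terms of each column as K = Σ(ρt)_known − 3.21 × (depth of known layers): K_1 = 0 − 3.21×38.27 = −122.8467; K_2 = 77.07834 − 3.21×(1.877 + 27.083) = −15.88326.
Balance: K_1 + 38.27×ρ = K_2, so ρ = (K_2 − K_1)/38.27 = 106.963/38.27 = 2.79 g/cm³.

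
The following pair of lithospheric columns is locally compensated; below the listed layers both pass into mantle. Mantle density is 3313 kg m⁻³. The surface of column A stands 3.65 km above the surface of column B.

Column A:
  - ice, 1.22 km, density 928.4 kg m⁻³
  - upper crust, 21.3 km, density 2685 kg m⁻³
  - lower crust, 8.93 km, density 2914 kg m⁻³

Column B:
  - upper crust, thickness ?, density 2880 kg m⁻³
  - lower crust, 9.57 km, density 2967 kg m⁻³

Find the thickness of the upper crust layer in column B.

10.3 km

Take the compensation level at the base of the deeper column (depth z_c below the surface of column A) and equate Σ ρ_i t_i down to z_c; mantle fills any gap and the z_c terms cancel.
Column A: 1.22×928.4 + 21.3×2685 + 8.93×2914 + (z_c − 31.45)×3313
Column B: 3.65×0 + x×2880 + 9.57×2967 + (z_c − 3.65 − 9.57 − x)×3313
The z_c×3313 term appears on both sides and cancels. Collect the known terms of each column as K = Σ(ρt)_known − 3313 × (depth of known layers): K_A = 84345.168 − 3313×31.45 = −19848.682; K_B = 28394.19 − 3313×(3.65 + 9.57) = −15403.67.
Balance: K_A = K_B − x×(3313 − 2880), so x = (K_B − K_A)/(3313 − 2880) = 4445.01/433 = 10.3 km.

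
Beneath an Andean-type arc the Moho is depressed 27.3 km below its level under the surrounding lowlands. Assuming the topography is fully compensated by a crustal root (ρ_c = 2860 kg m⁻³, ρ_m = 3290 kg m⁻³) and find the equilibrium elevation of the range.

In Airy isostatic equilibrium: ρ_c h = (ρ_m − ρ_c) r.
h = r (ρ_m − ρ_c) / ρ_c = 27.3 km × (3290 − 2860) / 2860 = 4.1 km.

4.1 km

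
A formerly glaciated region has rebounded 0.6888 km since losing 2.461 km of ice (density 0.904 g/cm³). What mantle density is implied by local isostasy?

ρ_m = ρ_ice t / u = 0.904 × 2.461 km/0.6888 km = 3.23 g/cm³.

3.23 g/cm³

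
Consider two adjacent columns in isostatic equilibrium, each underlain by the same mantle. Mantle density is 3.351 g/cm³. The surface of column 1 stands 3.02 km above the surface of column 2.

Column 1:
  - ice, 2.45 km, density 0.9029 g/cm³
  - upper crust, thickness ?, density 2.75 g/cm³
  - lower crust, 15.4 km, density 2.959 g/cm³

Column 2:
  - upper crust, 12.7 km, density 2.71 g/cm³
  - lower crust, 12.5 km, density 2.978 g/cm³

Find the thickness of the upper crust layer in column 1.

Take the compensation level at the base of the deeper column (depth z_c below the surface of column 1) and equate Σ ρ_i t_i down to z_c; mantle fills any gap and the z_c terms cancel.
Column 1: 2.45×0.9029 + x×2.75 + 15.4×2.959 + (z_c − 17.85 − x)×3.351
Column 2: 3.02×0 + 12.7×2.71 + 12.5×2.978 + (z_c − 3.02 − 25.2)×3.351
The z_c×3.351 term appears on both sides and cancels. Collect the known terms of each column as K = Σ(ρt)_known − 3.351 × (depth of known layers): K_1 = 47.780705 − 3.351×17.85 = −12.034645; K_2 = 71.642 − 3.351×(3.02 + 25.2) = −22.92322.
Balance: K_1 − x×(3.351 − 2.75) = K_2, so x = (K_1 − K_2)/(3.351 − 2.75) = 10.8886/0.601 = 18.1 km.

18.1 km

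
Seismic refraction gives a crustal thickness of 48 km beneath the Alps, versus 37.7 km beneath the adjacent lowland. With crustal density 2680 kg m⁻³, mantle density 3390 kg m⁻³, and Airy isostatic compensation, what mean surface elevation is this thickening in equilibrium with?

Excess crust Δ = 48 km − 37.7 km = 10.3 km, split between elevation h and root r with h + r = Δ.
Airy balance ρ_c h = (ρ_m − ρ_c) r gives r = h ρ_c/(ρ_m − ρ_c), so h (1 + ρ_c/(ρ_m − ρ_c)) = Δ, i.e. h = Δ (ρ_m − ρ_c)/ρ_m.
h = 10.3 km × 710/3390 = 2.16 km.

2.16 km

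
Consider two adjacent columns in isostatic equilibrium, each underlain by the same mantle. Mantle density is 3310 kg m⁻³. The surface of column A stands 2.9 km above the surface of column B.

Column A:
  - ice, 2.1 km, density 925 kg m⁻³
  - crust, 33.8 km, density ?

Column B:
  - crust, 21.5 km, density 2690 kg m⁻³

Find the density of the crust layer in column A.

2780 kg m⁻³

Take the compensation level at the base of the deeper column (depth z_c below the surface of column A) and equate Σ ρ_i t_i down to z_c; mantle fills any gap and the z_c terms cancel.
Column A: 2.1×925 + 33.8×ρ + (z_c − 35.9)×3310
Column B: 2.9×0 + 21.5×2690 + (z_c − 2.9 − 21.5)×3310
The z_c×3310 term appears on both sides and cancels. Collect the known terms of each column as K = Σ(ρt)_known − 3310 × (depth of known layers): K_A = 1942.5 − 3310×35.9 = −116886.5; K_B = 57835 − 3310×(2.9 + 21.5) = −22929.
Balance: K_A + 33.8×ρ = K_B, so ρ = (K_B − K_A)/33.8 = 93957.5/33.8 = 2780 kg m⁻³.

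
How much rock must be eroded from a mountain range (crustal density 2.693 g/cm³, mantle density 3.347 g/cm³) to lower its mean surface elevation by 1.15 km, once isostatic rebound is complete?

Net drop Δ = e − u = e − e ρ_c/ρ_m = e (ρ_m − ρ_c)/ρ_m.
e = Δ ρ_m/(ρ_m − ρ_c) = 1.15 km × 3.347/0.654 = 5.89 km.

5.89 km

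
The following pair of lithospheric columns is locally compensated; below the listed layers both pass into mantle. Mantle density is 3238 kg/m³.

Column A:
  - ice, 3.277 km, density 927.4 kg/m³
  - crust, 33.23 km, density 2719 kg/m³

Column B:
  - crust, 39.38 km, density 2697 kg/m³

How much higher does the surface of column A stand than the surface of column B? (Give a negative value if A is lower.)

1.09 km

For any compensation level in the mantle, the mantle terms cancel and isostasy reduces to e = (Σt_A − Σt_B) − (Σ(ρt)_A − Σ(ρt)_B) / ρ_m.
Σt_A = 36.507 km; Σt_B = 39.38 km; Σ(ρt)_A = 93391.4598; Σ(ρt)_B = 106207.86 (in km·kg/m³).
e = (36.507 − 39.38) − (93391.4598 − 106207.86) / 3238 = 1.09 km.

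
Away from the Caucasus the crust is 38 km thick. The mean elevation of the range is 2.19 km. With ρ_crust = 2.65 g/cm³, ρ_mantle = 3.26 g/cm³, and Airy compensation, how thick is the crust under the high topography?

Root depth r = h ρ_c / (ρ_m − ρ_c) = 2.19 km × 2.65 / 0.61 = 9.514 km.
Total thickness = T + h + r = 38 km + 2.19 km + 9.514 km = 49.7 km.

49.7 km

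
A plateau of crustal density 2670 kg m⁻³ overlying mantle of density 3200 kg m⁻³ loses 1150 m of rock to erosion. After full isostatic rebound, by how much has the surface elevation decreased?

190 m

Rebound u = e ρ_c/ρ_m = 1150 m × 2670/3200 = 959.5 m.
Net surface drop = e − u = 1150 m − 959.5 m = e (ρ_m − ρ_c)/ρ_m = 190 m.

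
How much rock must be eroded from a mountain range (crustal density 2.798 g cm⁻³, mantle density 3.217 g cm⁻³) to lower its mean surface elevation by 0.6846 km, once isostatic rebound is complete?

5.26 km

Net drop Δ = e − u = e − e ρ_c/ρ_m = e (ρ_m − ρ_c)/ρ_m.
e = Δ ρ_m/(ρ_m − ρ_c) = 0.6846 km × 3.217/0.419 = 5.26 km.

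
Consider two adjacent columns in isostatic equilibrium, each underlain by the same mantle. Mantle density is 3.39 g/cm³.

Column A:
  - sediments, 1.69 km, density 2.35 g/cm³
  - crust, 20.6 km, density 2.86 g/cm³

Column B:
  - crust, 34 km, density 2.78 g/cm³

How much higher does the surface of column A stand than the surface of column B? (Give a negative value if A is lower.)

−2.38 km

For any compensation level in the mantle, the mantle terms cancel and isostasy reduces to e = (Σt_A − Σt_B) − (Σ(ρt)_A − Σ(ρt)_B) / ρ_m.
Σt_A = 22.29 km; Σt_B = 34 km; Σ(ρt)_A = 62.8875; Σ(ρt)_B = 94.52 (in km·g/cm³).
e = (22.29 − 34) − (62.8875 − 94.52) / 3.39 = −2.38 km.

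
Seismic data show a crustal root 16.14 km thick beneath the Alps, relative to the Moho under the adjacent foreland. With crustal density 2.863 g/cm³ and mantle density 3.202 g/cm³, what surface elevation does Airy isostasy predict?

1.91 km

In Airy isostatic equilibrium: ρ_c h = (ρ_m − ρ_c) r.
h = r (ρ_m − ρ_c) / ρ_c = 16.14 km × (3.202 − 2.863) / 2.863 = 1.91 km.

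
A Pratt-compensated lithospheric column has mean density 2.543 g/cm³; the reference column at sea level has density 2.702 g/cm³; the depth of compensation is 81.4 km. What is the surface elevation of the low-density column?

ρ_ref D = ρ (D + h) → h = D (ρ_ref − ρ)/ρ.
h = 81.4 km × (2.702 − 2.543)/2.543 = 5.09 km.

5.09 km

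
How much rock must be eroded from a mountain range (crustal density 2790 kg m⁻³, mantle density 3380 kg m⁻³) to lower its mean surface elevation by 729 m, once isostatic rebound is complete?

Net drop Δ = e − u = e − e ρ_c/ρ_m = e (ρ_m − ρ_c)/ρ_m.
e = Δ ρ_m/(ρ_m − ρ_c) = 729 m × 3380/590 = 4180 m.

4180 m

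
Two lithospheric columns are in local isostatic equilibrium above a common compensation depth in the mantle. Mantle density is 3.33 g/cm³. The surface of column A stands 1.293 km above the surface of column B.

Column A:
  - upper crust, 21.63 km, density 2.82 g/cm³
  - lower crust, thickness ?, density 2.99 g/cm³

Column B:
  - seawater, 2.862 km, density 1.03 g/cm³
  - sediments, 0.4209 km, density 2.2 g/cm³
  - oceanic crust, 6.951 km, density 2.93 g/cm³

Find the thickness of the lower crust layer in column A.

9.16 km

Take the compensation level at the base of the deeper column (depth z_c below the surface of column A) and equate Σ ρ_i t_i down to z_c; mantle fills any gap and the z_c terms cancel.
Column A: 21.63×2.82 + x×2.99 + (z_c − 21.63 − x)×3.33
Column B: 1.293×0 + 2.862×1.03 + 0.4209×2.2 + 6.951×2.93 + (z_c − 1.293 − 10.2339)×3.33
The z_c×3.33 term appears on both sides and cancels. Collect the known terms of each column as K = Σ(ρt)_known − 3.33 × (depth of known layers): K_A = 60.9966 − 3.33×21.63 = −11.0313; K_B = 24.24027 − 3.33×(1.293 + 10.2339) = −14.144307.
Balance: K_A − x×(3.33 − 2.99) = K_B, so x = (K_A − K_B)/(3.33 − 2.99) = 3.11301/0.34 = 9.16 km.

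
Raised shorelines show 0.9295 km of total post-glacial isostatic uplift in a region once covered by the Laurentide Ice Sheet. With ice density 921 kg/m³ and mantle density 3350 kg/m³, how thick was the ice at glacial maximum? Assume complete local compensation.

u = t ρ_ice/ρ_m → t = u ρ_m/ρ_ice = 0.9295 km × 3350/921 = 3.38 km.

3.38 km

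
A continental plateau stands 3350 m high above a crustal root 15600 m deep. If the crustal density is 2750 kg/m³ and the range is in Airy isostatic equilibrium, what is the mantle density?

3340 kg/m³

Airy balance: ρ_c h = (ρ_m − ρ_c) r → ρ_m = ρ_c (1 + h/r).
ρ_m = 2750 × (1 + 3350 m/15600 m) = 3340 kg/m³.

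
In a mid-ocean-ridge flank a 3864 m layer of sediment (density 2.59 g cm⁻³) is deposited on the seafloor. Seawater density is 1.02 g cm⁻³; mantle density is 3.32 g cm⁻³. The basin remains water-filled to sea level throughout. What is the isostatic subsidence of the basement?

2640 m

Submarine loading: the sediment displaces seawater, and the subsidence is in turn flooded, so s (ρ_m − ρ_w) = t (ρ_sed − ρ_w).
s = 3864 m × (2.59 − 1.02) / (3.32 − 1.02) = 2640 m.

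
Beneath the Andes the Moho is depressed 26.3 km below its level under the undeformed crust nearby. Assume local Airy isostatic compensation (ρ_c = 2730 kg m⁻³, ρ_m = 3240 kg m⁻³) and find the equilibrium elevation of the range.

4.91 km

By Archimedes' principle applied to the lithosphere: ρ_c h = (ρ_m − ρ_c) r.
h = r (ρ_m − ρ_c) / ρ_c = 26.3 km × (3240 − 2730) / 2730 = 4.91 km.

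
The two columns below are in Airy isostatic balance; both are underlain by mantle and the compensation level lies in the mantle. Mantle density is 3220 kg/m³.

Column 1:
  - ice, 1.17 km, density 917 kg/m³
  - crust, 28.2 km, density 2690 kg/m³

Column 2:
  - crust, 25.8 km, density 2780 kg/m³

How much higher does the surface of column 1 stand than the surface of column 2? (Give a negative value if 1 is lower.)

1.95 km

For any compensation level in the mantle, the mantle terms cancel and isostasy reduces to e = (Σt_1 − Σt_2) − (Σ(ρt)_1 − Σ(ρt)_2) / ρ_m.
Σt_1 = 29.37 km; Σt_2 = 25.8 km; Σ(ρt)_1 = 76930.89; Σ(ρt)_2 = 71724 (in km·kg/m³).
e = (29.37 − 25.8) − (76930.89 − 71724) / 3220 = 1.95 km.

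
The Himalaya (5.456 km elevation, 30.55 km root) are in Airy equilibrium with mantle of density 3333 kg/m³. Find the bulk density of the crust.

ρ_c h = (ρ_m − ρ_c) r → ρ_c (h + r) = ρ_m r → ρ_c = ρ_m r / (h + r).
ρ_c = 3333 × 30.55 km / (5.456 km + 30.55 km) = 2830 kg/m³.

2830 kg/m³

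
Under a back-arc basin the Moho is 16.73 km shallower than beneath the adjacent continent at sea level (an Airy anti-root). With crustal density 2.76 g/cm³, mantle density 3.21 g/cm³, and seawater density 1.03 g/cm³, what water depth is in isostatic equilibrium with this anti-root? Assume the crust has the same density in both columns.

Replacing a thickness d of crust by seawater at the top must be balanced by replacing crust with mantle at the base: d (ρ_c − ρ_w) = a (ρ_m − ρ_c).
d = a (ρ_m − ρ_c)/(ρ_c − ρ_w) = 16.73 km × 0.45/1.73 = 4.35 km.

4.35 km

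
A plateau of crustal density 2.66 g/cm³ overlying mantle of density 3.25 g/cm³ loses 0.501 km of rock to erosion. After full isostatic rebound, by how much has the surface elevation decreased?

Rebound u = e ρ_c/ρ_m = 0.501 km × 2.66/3.25 = 0.41 km.
Net surface drop = e − u = 0.501 km − 0.41 km = e (ρ_m − ρ_c)/ρ_m = 0.091 km.

0.091 km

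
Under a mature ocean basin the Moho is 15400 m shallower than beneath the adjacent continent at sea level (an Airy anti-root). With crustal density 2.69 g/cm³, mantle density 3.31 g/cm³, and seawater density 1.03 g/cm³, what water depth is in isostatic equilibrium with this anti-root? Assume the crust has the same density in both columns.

5750 m

Replacing a thickness d of crust by seawater at the top must be balanced by replacing crust with mantle at the base: d (ρ_c − ρ_w) = a (ρ_m − ρ_c).
d = a (ρ_m − ρ_c)/(ρ_c − ρ_w) = 15400 m × 0.62/1.66 = 5750 m.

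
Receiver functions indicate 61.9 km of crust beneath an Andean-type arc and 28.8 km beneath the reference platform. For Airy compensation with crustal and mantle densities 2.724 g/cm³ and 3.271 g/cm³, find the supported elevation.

Excess crust Δ = 61.9 km − 28.8 km = 33.1 km, split between elevation h and root r with h + r = Δ.
Airy balance ρ_c h = (ρ_m − ρ_c) r gives r = h ρ_c/(ρ_m − ρ_c), so h (1 + ρ_c/(ρ_m − ρ_c)) = Δ, i.e. h = Δ (ρ_m − ρ_c)/ρ_m.
h = 33.1 km × 0.547/3.271 = 5.54 km.

5.54 km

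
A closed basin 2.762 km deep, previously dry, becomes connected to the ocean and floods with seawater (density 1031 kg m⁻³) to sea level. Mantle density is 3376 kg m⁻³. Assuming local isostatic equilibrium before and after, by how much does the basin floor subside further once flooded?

1.21 km

After flooding the water column is d + s deep. Its weight must equal the weight of mantle displaced by the extra subsidence s: (d + s) ρ_w = s ρ_m.
s = d ρ_w / (ρ_m − ρ_w) = 2.762 km × 1031/(3376 − 1031) = 1.21 km.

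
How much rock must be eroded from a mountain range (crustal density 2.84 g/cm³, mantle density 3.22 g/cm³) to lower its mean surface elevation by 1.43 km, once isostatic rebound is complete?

12.1 km

Net drop Δ = e − u = e − e ρ_c/ρ_m = e (ρ_m − ρ_c)/ρ_m.
e = Δ ρ_m/(ρ_m − ρ_c) = 1.43 km × 3.22/0.38 = 12.1 km.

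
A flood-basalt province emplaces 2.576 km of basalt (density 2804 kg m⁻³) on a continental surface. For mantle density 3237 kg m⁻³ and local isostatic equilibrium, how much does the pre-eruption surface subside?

Subaerial loading: s = t ρ_load / ρ_m.
s = 2.576 km × 2804/3237 = 2.23 km.

2.23 km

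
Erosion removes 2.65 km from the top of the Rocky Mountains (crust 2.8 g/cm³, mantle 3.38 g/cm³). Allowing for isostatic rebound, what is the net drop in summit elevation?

Rebound u = e ρ_c/ρ_m = 2.65 km × 2.8/3.38 = 2.195 km.
Net surface drop = e − u = 2.65 km − 2.195 km = e (ρ_m − ρ_c)/ρ_m = 0.455 km.

0.455 km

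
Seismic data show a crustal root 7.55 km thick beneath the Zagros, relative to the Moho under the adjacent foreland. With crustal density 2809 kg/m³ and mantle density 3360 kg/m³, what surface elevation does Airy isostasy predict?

In Airy isostatic equilibrium: ρ_c h = (ρ_m − ρ_c) r.
h = r (ρ_m − ρ_c) / ρ_c = 7.55 km × (3360 − 2809) / 2809 = 1.48 km.

1.48 km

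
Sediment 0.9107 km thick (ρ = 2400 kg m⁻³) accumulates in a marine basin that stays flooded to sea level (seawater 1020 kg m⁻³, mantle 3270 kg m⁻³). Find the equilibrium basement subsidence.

0.559 km

Submarine loading: the sediment displaces seawater, and the subsidence is in turn flooded, so s (ρ_m − ρ_w) = t (ρ_sed − ρ_w).
s = 0.9107 km × (2400 − 1020) / (3270 − 1020) = 0.559 km.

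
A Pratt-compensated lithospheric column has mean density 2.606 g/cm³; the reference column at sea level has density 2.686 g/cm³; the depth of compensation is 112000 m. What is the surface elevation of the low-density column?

3440 m

ρ_ref D = ρ (D + h) → h = D (ρ_ref − ρ)/ρ.
h = 112000 m × (2.686 − 2.606)/2.606 = 3440 m.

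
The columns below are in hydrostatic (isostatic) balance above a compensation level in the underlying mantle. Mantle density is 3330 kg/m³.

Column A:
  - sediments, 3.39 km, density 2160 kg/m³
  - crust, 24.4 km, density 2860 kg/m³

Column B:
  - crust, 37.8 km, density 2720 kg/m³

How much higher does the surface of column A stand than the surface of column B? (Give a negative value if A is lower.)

For any compensation level in the mantle, the mantle terms cancel and isostasy reduces to e = (Σt_A − Σt_B) − (Σ(ρt)_A − Σ(ρt)_B) / ρ_m.
Σt_A = 27.79 km; Σt_B = 37.8 km; Σ(ρt)_A = 77106.4; Σ(ρt)_B = 102816 (in km·kg/m³).
e = (27.79 − 37.8) − (77106.4 − 102816) / 3330 = −2.29 km.

−2.29 km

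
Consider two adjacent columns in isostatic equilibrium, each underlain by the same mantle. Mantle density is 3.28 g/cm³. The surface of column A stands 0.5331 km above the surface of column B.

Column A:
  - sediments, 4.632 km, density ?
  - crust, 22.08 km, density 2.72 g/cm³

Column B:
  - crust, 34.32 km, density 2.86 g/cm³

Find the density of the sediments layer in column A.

2.46 g/cm³

Take the compensation level at the base of the deeper column (depth z_c below the surface of column A) and equate Σ ρ_i t_i down to z_c; mantle fills any gap and the z_c terms cancel.
Column A: 4.632×ρ + 22.08×2.72 + (z_c − 26.712)×3.28
Column B: 0.5331×0 + 34.32×2.86 + (z_c − 0.5331 − 34.32)×3.28
The z_c×3.28 term appears on both sides and cancels. Collect the known terms of each column as K = Σ(ρt)_known − 3.28 × (depth of known layers): K_A = 60.0576 − 3.28×26.712 = −27.55776; K_B = 98.1552 − 3.28×(0.5331 + 34.32) = −16.162968.
Balance: K_A + 4.632×ρ = K_B, so ρ = (K_B − K_A)/4.632 = 11.3948/4.632 = 2.46 g/cm³.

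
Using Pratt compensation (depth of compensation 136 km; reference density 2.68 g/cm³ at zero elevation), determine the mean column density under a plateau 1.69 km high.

Pratt balance: ρ_ref D = ρ (D + h).
ρ = ρ_ref D/(D + h) = 2.68 × 136 km/(136 km + 1.69 km) = 2.65 g/cm³.

2.65 g/cm³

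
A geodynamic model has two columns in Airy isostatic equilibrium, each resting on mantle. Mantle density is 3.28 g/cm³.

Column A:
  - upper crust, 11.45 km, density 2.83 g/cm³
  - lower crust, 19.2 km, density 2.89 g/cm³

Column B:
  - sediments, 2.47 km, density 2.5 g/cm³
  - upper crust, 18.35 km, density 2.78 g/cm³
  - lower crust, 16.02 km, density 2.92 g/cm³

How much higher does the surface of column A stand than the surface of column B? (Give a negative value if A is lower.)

For any compensation level in the mantle, the mantle terms cancel and isostasy reduces to e = (Σt_A − Σt_B) − (Σ(ρt)_A − Σ(ρt)_B) / ρ_m.
Σt_A = 30.65 km; Σt_B = 36.84 km; Σ(ρt)_A = 87.8915; Σ(ρt)_B = 103.9664 (in km·g/cm³).
e = (30.65 − 36.84) − (87.8915 − 103.9664) / 3.28 = −1.29 km.

−1.29 km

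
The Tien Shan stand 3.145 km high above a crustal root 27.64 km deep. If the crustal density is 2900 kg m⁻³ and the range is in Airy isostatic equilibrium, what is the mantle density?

Airy balance: ρ_c h = (ρ_m − ρ_c) r → ρ_m = ρ_c (1 + h/r).
ρ_m = 2900 × (1 + 3.145 km/27.64 km) = 3230 kg m⁻³.

3230 kg m⁻³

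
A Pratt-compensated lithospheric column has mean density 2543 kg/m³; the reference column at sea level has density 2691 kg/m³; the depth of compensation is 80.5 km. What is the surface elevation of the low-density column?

4.69 km

ρ_ref D = ρ (D + h) → h = D (ρ_ref − ρ)/ρ.
h = 80.5 km × (2691 − 2543)/2543 = 4.69 km.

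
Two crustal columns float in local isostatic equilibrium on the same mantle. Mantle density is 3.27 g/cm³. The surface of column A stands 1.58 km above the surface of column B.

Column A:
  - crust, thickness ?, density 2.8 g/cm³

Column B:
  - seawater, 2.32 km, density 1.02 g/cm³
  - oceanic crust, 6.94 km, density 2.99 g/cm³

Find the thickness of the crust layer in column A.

26.2 km

Take the compensation level at the base of the deeper column (depth z_c below the surface of column A) and equate Σ ρ_i t_i down to z_c; mantle fills any gap and the z_c terms cancel.
Column A: x×2.8 + (z_c − 0 − x)×3.27
Column B: 1.58×0 + 2.32×1.02 + 6.94×2.99 + (z_c − 1.58 − 9.26)×3.27
The z_c×3.27 term appears on both sides and cancels. Collect the known terms of each column as K = Σ(ρt)_known − 3.27 × (depth of known layers): K_A = 0 − 3.27×0 = 0; K_B = 23.117 − 3.27×(1.58 + 9.26) = −12.3298.
Balance: K_A − x×(3.27 − 2.8) = K_B, so x = (K_A − K_B)/(3.27 − 2.8) = 12.3298/0.47 = 26.2 km.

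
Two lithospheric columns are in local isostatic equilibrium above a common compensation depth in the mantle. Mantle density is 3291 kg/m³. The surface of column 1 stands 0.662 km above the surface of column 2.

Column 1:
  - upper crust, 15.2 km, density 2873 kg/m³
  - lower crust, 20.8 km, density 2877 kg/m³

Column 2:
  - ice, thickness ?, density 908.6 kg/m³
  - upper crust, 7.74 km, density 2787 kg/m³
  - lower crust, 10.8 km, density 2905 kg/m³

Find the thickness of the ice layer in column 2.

Take the compensation level at the base of the deeper column (depth z_c below the surface of column 1) and equate Σ ρ_i t_i down to z_c; mantle fills any gap and the z_c terms cancel.
Column 1: 15.2×2873 + 20.8×2877 + (z_c − 36)×3291
Column 2: 0.662×0 + x×908.6 + 7.74×2787 + 10.8×2905 + (z_c − 0.662 − 18.54 − x)×3291
The z_c×3291 term appears on both sides and cancels. Collect the known terms of each column as K = Σ(ρt)_known − 3291 × (depth of known layers): K_1 = 103511.2 − 3291×36 = −14964.8; K_2 = 52945.38 − 3291×(0.662 + 18.54) = −10248.402.
Balance: K_1 = K_2 − x×(3291 − 908.6), so x = (K_2 − K_1)/(3291 − 908.6) = 4716.4/2382.4 = 1.98 km.

1.98 km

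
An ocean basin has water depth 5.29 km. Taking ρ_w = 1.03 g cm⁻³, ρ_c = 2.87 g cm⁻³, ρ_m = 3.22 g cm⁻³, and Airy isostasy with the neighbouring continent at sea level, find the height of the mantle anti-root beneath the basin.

Isostatic balance requires: replacing crust with seawater at the top is compensated by replacing crust with mantle at the base: d (ρ_c − ρ_w) = a (ρ_m − ρ_c).
a = d (ρ_c − ρ_w)/(ρ_m − ρ_c) = 5.29 km × 1.84/0.35 = 27.8 km.

27.8 km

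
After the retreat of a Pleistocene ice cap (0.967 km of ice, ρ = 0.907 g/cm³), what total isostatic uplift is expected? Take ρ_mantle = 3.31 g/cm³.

0.265 km

Removing the load lets mantle flow back in; uplift u satisfies ρ_ice t = ρ_m u.
u = t ρ_ice/ρ_m = 0.967 km × 0.907/3.31 = 0.265 km.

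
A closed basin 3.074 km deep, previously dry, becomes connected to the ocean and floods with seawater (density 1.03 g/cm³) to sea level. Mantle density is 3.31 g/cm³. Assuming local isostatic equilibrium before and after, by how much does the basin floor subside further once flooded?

1.39 km

After flooding the water column is d + s deep. Its weight must equal the weight of mantle displaced by the extra subsidence s: (d + s) ρ_w = s ρ_m.
s = d ρ_w / (ρ_m − ρ_w) = 3.074 km × 1.03/(3.31 − 1.03) = 1.39 km.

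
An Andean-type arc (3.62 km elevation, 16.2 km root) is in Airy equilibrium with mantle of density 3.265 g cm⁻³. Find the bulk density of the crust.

ρ_c h = (ρ_m − ρ_c) r → ρ_c (h + r) = ρ_m r → ρ_c = ρ_m r / (h + r).
ρ_c = 3.265 × 16.2 km / (3.62 km + 16.2 km) = 2.67 g cm⁻³.

2.67 g cm⁻³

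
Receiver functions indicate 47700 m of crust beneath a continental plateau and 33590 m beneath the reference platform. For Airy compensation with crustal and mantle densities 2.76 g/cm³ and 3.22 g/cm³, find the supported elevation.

Excess crust Δ = 47700 m − 33590 m = 14110 m, split between elevation h and root r with h + r = Δ.
Airy balance ρ_c h = (ρ_m − ρ_c) r gives r = h ρ_c/(ρ_m − ρ_c), so h (1 + ρ_c/(ρ_m − ρ_c)) = Δ, i.e. h = Δ (ρ_m − ρ_c)/ρ_m.
h = 14110 m × 0.46/3.22 = 2020 m.

2020 m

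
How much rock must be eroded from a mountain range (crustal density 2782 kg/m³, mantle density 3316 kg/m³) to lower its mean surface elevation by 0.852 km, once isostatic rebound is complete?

Net drop Δ = e − u = e − e ρ_c/ρ_m = e (ρ_m − ρ_c)/ρ_m.
e = Δ ρ_m/(ρ_m − ρ_c) = 0.852 km × 3316/534 = 5.29 km.

5.29 km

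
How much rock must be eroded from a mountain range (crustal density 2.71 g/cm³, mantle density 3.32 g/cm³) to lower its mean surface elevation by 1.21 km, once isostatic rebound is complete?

6.59 km

Net drop Δ = e − u = e − e ρ_c/ρ_m = e (ρ_m − ρ_c)/ρ_m.
e = Δ ρ_m/(ρ_m − ρ_c) = 1.21 km × 3.32/0.61 = 6.59 km.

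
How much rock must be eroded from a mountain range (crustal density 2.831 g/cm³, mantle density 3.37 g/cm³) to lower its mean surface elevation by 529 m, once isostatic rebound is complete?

3310 m

Net drop Δ = e − u = e − e ρ_c/ρ_m = e (ρ_m − ρ_c)/ρ_m.
e = Δ ρ_m/(ρ_m − ρ_c) = 529 m × 3.37/0.539 = 3310 m.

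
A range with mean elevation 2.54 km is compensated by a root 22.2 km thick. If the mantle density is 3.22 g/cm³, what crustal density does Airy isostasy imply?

ρ_c h = (ρ_m − ρ_c) r → ρ_c (h + r) = ρ_m r → ρ_c = ρ_m r / (h + r).
ρ_c = 3.22 × 22.2 km / (2.54 km + 22.2 km) = 2.89 g/cm³.

2.89 g/cm³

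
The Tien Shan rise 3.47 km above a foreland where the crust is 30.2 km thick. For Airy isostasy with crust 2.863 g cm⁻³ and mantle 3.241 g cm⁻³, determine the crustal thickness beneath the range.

Root depth r = h ρ_c / (ρ_m − ρ_c) = 3.47 km × 2.863 / 0.378 = 26.28 km.
Total thickness = T + h + r = 30.2 km + 3.47 km + 26.28 km = 60 km.

60 km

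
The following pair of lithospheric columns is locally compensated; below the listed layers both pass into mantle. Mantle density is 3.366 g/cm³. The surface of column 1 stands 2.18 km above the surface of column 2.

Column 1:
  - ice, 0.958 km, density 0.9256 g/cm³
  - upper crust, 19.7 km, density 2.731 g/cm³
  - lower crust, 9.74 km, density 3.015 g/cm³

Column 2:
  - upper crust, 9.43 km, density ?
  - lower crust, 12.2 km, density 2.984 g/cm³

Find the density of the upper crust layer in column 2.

Take the compensation level at the base of the deeper column (depth z_c below the surface of column 1) and equate Σ ρ_i t_i down to z_c; mantle fills any gap and the z_c terms cancel.
Column 1: 0.958×0.9256 + 19.7×2.731 + 9.74×3.015 + (z_c − 30.398)×3.366
Column 2: 2.18×0 + 9.43×ρ + 12.2×2.984 + (z_c − 2.18 − 21.63)×3.366
The z_c×3.366 term appears on both sides and cancels. Collect the known terms of each column as K = Σ(ρt)_known − 3.366 × (depth of known layers): K_1 = 84.0535248 − 3.366×30.398 = −18.2661432; K_2 = 36.4048 − 3.366×(2.18 + 21.63) = −43.73966.
Balance: K_1 = K_2 + 9.43×ρ, so ρ = (K_1 − K_2)/9.43 = 25.4735/9.43 = 2.7 g/cm³.

2.7 g/cm³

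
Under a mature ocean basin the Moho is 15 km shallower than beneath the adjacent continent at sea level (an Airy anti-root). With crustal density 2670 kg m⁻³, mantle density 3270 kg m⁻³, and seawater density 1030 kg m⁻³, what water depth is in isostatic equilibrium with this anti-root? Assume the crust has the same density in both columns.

5.49 km

Replacing a thickness d of crust by seawater at the top must be balanced by replacing crust with mantle at the base: d (ρ_c − ρ_w) = a (ρ_m − ρ_c).
d = a (ρ_m − ρ_c)/(ρ_c − ρ_w) = 15 km × 600/1640 = 5.49 km.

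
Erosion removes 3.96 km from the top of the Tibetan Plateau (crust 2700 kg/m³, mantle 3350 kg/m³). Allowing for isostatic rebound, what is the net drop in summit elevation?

0.768 km

Rebound u = e ρ_c/ρ_m = 3.96 km × 2700/3350 = 3.192 km.
Net surface drop = e − u = 3.96 km − 3.192 km = e (ρ_m − ρ_c)/ρ_m = 0.768 km.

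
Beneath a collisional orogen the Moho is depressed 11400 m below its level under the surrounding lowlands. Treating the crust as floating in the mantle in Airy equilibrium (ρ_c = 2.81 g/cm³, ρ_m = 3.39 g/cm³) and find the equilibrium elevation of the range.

2350 m

By Archimedes' principle applied to the lithosphere: ρ_c h = (ρ_m − ρ_c) r.
h = r (ρ_m − ρ_c) / ρ_c = 11400 m × (3.39 − 2.81) / 2.81 = 2350 m.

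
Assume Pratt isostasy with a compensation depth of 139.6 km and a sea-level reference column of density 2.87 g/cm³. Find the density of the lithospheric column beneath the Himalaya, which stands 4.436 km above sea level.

Pratt balance: ρ_ref D = ρ (D + h).
ρ = ρ_ref D/(D + h) = 2.87 × 139.6 km/(139.6 km + 4.436 km) = 2.78 g/cm³.

2.78 g/cm³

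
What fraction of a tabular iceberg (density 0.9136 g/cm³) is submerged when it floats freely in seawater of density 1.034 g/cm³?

88.4%

Submerged fraction = ρ_obj/ρ_fluid = 0.9136/1.034 = 88.4%.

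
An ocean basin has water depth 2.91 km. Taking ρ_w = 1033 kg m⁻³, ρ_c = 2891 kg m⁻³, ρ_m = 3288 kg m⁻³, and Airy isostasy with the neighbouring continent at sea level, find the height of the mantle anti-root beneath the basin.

By Archimedes' principle applied to the lithosphere: replacing crust with seawater at the top is compensated by replacing crust with mantle at the base: d (ρ_c − ρ_w) = a (ρ_m − ρ_c).
a = d (ρ_c − ρ_w)/(ρ_m − ρ_c) = 2.91 km × 1858/397 = 13.6 km.

13.6 km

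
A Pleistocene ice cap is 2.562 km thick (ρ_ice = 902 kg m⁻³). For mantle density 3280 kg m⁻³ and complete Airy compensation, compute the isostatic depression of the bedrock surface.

0.705 km

Isostatic balance requires: the ice load ρ_ice t is balanced by mantle displaced below, ρ_m s.
s = t ρ_ice / ρ_m = 2.562 km × 902/3280 = 0.705 km.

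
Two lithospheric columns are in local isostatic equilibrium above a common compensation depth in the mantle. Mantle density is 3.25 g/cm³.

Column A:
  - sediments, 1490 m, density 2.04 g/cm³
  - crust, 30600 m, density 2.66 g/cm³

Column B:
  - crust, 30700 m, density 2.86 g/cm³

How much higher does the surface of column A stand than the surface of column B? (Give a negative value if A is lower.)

For any compensation level in the mantle, the mantle terms cancel and isostasy reduces to e = (Σt_A − Σt_B) − (Σ(ρt)_A − Σ(ρt)_B) / ρ_m.
Σt_A = 32090 m; Σt_B = 30700 m; Σ(ρt)_A = 84435.6; Σ(ρt)_B = 87802 (in m·g/cm³).
e = (32090 − 30700) − (84435.6 − 87802) / 3.25 = 2430 m.

2430 m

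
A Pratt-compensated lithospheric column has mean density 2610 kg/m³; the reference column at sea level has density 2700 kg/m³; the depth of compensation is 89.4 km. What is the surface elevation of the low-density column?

ρ_ref D = ρ (D + h) → h = D (ρ_ref − ρ)/ρ.
h = 89.4 km × (2700 − 2610)/2610 = 3.08 km.

3.08 km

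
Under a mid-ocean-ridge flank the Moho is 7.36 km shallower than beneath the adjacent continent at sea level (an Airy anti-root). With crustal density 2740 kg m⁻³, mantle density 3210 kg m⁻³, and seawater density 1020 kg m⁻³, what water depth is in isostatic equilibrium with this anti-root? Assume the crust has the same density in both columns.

Replacing a thickness d of crust by seawater at the top must be balanced by replacing crust with mantle at the base: d (ρ_c − ρ_w) = a (ρ_m − ρ_c).
d = a (ρ_m − ρ_c)/(ρ_c − ρ_w) = 7.36 km × 470/1720 = 2.01 km.

2.01 km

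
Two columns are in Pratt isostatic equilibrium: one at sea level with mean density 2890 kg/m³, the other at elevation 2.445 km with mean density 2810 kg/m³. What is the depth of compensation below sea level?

85.9 km

ρ_ref D = ρ (D + h) → D (ρ_ref − ρ) = ρ h.
D = ρ h/(ρ_ref − ρ) = 2810 × 2.445 km/(2890 − 2810) = 85.9 km.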